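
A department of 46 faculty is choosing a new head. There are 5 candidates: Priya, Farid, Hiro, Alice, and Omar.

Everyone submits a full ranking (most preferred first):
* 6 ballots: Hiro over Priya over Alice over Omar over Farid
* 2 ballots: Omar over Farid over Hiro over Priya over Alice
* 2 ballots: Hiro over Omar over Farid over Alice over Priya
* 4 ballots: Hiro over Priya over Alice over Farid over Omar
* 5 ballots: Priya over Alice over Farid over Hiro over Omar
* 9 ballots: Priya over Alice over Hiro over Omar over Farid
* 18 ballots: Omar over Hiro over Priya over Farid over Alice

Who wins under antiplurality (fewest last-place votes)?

Last-place votes: Priya 2, Farid 15, Hiro 0, Alice 20, Omar 9.

Hiro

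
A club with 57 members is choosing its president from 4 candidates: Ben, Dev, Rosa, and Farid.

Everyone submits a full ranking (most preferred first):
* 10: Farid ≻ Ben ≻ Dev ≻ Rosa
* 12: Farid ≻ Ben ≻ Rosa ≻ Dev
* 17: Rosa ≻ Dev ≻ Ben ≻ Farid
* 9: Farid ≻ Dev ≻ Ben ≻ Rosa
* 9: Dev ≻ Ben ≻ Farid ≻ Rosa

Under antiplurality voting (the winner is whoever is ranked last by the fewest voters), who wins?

Ben

Last-place votes: Ben 0, Dev 12, Rosa 28, Farid 17.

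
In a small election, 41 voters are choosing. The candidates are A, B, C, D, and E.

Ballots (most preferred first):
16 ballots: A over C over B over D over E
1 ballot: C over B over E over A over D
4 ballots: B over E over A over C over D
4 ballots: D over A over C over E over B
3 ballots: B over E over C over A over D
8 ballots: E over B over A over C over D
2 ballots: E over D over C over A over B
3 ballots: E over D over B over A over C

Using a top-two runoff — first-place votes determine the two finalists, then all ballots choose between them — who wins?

E

Round 1 first-place votes: A 16, B 7, C 1, D 4, E 13. A and E advance.
Runoff: A is ranked above E on 20 ballots, E above A on 21.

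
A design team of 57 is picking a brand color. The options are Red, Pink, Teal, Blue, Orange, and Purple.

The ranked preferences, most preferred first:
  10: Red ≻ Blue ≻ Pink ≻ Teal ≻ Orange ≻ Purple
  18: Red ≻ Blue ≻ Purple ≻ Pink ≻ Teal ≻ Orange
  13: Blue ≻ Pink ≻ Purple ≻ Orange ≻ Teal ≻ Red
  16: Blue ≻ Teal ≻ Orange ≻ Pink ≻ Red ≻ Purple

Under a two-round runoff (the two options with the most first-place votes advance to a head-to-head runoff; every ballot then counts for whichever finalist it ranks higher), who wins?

Round 1 first-place votes: Red 28, Pink 0, Teal 0, Blue 29, Orange 0, Purple 0. Blue and Red advance.
Runoff: Blue is ranked above Red on 29 ballots, Red above Blue on 28.

Blue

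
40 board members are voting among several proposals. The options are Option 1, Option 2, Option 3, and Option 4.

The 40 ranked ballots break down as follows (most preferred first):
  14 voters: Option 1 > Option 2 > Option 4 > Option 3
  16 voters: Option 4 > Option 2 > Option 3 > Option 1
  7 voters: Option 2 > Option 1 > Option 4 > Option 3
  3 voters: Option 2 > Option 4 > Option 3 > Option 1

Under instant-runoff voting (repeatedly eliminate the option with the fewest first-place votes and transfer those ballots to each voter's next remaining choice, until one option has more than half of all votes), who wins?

Round 1: Option 1 14, Option 2 10, Option 3 0, Option 4 16. Option 3 eliminated.
Round 2: Option 1 14, Option 2 10, Option 4 16. Option 2 eliminated.
Round 3: Option 1 21, Option 4 19. Option 1 has a majority (≥21).

Option 1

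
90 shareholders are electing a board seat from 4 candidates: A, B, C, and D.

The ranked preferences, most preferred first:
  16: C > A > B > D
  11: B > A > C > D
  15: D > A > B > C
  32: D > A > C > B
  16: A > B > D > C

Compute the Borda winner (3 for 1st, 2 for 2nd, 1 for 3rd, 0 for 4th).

A

A: 16×2 + 11×2 + 15×2 + 32×2 + 16×3 = 196
B: 16×1 + 11×3 + 15×1 + 32×0 + 16×2 = 96
C: 16×3 + 11×1 + 15×0 + 32×1 + 16×0 = 91
D: 16×0 + 11×0 + 15×3 + 32×3 + 16×1 = 157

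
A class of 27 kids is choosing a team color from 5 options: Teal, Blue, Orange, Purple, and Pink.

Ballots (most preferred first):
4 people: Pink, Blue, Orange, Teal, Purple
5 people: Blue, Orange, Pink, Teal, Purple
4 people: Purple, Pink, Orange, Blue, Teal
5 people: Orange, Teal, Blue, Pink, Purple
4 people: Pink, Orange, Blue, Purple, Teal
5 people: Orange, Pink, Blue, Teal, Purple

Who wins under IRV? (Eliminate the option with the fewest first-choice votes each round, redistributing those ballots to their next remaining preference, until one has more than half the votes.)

Round 1: Teal 0, Blue 5, Orange 10, Purple 4, Pink 8. Teal eliminated.
Round 2: Blue 5, Orange 10, Purple 4, Pink 8. Purple eliminated.
Round 3: Blue 5, Orange 10, Pink 12. Blue eliminated.
Round 4: Orange 15, Pink 12. Orange has a majority (≥14).

Orange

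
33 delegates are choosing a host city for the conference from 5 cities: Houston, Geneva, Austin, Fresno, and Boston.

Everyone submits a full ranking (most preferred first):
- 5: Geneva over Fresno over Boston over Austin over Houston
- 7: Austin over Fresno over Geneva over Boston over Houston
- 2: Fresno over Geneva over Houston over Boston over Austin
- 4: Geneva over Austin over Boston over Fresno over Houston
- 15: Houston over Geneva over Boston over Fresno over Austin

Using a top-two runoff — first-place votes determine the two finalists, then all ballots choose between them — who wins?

Geneva

Round 1 first-place votes: Houston 15, Geneva 9, Austin 7, Fresno 2, Boston 0. Houston and Geneva advance.
Runoff: Houston is ranked above Geneva on 15 ballots, Geneva above Houston on 18.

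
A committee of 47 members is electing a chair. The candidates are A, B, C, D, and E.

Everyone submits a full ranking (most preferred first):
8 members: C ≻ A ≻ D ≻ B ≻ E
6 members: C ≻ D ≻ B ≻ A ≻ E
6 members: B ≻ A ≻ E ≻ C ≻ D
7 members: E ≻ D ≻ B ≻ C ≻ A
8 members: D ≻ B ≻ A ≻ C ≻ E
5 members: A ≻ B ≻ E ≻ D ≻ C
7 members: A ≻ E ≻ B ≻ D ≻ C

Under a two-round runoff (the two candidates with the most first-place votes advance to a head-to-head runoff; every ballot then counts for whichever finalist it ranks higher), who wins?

A

Round 1 first-place votes: A 12, B 6, C 14, D 8, E 7. C and A advance.
Runoff: C is ranked above A on 21 ballots, A above C on 26.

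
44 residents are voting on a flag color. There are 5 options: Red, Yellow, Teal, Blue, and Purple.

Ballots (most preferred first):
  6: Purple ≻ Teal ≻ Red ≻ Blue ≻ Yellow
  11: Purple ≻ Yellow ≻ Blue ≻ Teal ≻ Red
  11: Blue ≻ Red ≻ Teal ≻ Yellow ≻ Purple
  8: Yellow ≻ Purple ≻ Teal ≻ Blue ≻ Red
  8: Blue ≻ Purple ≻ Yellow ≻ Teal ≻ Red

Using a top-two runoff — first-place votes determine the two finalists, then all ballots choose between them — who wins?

Round 1 first-place votes: Red 0, Yellow 8, Teal 0, Blue 19, Purple 17. Blue and Purple advance.
Runoff: Blue is ranked above Purple on 19 ballots, Purple above Blue on 25.

Purple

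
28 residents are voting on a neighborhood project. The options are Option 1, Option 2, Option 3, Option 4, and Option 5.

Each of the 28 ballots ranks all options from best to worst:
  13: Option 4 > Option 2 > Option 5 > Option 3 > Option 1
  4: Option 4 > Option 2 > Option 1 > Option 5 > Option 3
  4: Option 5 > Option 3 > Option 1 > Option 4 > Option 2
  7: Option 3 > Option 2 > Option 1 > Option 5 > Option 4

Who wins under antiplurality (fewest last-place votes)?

Option 5

Last-place votes: Option 1 13, Option 2 4, Option 3 4, Option 4 7, Option 5 0.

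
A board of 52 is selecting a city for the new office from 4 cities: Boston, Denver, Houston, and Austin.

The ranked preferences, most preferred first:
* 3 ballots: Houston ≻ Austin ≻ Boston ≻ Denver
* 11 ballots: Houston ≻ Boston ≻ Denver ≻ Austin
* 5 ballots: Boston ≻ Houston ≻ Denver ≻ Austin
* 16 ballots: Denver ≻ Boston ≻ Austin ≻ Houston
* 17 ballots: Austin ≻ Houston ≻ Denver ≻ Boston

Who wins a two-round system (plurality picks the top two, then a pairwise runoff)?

Denver

Round 1 first-place votes: Boston 5, Denver 16, Houston 14, Austin 17. Austin and Denver advance.
Runoff: Austin is ranked above Denver on 20 ballots, Denver above Austin on 32.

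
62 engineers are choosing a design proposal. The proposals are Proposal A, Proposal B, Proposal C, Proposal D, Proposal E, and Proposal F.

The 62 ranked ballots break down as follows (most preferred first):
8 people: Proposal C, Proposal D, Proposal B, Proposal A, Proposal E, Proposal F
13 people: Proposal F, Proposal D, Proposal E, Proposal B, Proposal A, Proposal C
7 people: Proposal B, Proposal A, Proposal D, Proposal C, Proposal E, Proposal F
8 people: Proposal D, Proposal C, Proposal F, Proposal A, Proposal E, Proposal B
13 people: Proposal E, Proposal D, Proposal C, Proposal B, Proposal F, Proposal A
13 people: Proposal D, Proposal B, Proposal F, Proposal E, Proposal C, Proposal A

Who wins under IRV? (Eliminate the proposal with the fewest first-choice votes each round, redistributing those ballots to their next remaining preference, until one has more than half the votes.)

Proposal D

Round 1: Proposal A 0, Proposal B 7, Proposal C 8, Proposal D 21, Proposal E 13, Proposal F 13. Proposal A eliminated.
Round 2: Proposal B 7, Proposal C 8, Proposal D 21, Proposal E 13, Proposal F 13. Proposal B eliminated.
Round 3: Proposal C 8, Proposal D 28, Proposal E 13, Proposal F 13. Proposal C eliminated.
Round 4: Proposal D 36, Proposal E 13, Proposal F 13. Proposal D has a majority (≥32).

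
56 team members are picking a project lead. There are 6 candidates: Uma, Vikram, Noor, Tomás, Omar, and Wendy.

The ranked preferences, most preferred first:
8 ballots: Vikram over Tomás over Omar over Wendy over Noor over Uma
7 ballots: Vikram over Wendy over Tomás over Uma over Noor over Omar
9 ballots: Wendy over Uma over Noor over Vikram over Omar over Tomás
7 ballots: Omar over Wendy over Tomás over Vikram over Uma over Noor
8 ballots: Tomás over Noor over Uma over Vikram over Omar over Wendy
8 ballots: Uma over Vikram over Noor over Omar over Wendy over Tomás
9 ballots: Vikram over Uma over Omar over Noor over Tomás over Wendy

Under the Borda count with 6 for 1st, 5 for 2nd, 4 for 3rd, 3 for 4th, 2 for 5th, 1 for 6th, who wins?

Uma: 8×1 + 7×3 + 9×5 + 7×2 + 8×4 + 8×6 + 9×5 = 213
Vikram: 8×6 + 7×6 + 9×3 + 7×3 + 8×3 + 8×5 + 9×6 = 256
Noor: 8×2 + 7×2 + 9×4 + 7×1 + 8×5 + 8×4 + 9×3 = 172
Tomás: 8×5 + 7×4 + 9×1 + 7×4 + 8×6 + 8×1 + 9×2 = 179
Omar: 8×4 + 7×1 + 9×2 + 7×6 + 8×2 + 8×3 + 9×4 = 175
Wendy: 8×3 + 7×5 + 9×6 + 7×5 + 8×1 + 8×2 + 9×1 = 181

Vikram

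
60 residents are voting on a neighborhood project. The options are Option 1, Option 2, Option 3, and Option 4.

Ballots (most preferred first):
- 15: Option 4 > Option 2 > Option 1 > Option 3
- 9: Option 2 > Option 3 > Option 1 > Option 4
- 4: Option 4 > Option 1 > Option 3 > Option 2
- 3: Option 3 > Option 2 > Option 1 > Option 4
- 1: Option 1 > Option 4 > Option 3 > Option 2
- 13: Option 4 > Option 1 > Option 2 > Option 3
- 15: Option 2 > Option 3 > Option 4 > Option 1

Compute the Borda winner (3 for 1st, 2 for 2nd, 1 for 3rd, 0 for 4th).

Option 2

Option 1: 15×1 + 9×1 + 4×2 + 3×1 + 1×3 + 13×2 + 15×0 = 64
Option 2: 15×2 + 9×3 + 4×0 + 3×2 + 1×0 + 13×1 + 15×3 = 121
Option 3: 15×0 + 9×2 + 4×1 + 3×3 + 1×1 + 13×0 + 15×2 = 62
Option 4: 15×3 + 9×0 + 4×3 + 3×0 + 1×2 + 13×3 + 15×1 = 113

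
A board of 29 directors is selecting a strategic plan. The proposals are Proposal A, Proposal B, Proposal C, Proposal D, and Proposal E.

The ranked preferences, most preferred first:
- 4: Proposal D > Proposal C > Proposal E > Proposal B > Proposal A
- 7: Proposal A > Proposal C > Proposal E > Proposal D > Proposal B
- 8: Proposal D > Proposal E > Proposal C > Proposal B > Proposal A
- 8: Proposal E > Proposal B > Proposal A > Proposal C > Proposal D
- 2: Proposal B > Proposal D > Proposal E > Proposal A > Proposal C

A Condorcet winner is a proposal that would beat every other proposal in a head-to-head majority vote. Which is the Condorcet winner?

Proposal E vs Proposal A: 22–7
Proposal E vs Proposal B: 27–2
Proposal E vs Proposal C: 18–11
Proposal E vs Proposal D: 15–14
Proposal E beats every other proposal.

Proposal E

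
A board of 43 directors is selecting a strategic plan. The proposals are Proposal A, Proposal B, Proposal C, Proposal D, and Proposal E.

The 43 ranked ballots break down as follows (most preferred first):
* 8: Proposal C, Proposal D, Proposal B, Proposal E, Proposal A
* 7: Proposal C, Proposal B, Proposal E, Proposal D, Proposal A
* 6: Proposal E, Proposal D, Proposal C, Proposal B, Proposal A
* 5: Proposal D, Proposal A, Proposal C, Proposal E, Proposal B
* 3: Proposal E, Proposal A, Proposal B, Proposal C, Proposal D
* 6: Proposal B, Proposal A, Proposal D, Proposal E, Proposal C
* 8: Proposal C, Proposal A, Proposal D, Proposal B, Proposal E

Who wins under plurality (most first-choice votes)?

Proposal C

First-place votes: Proposal A 0, Proposal B 6, Proposal C 23, Proposal D 5, Proposal E 9.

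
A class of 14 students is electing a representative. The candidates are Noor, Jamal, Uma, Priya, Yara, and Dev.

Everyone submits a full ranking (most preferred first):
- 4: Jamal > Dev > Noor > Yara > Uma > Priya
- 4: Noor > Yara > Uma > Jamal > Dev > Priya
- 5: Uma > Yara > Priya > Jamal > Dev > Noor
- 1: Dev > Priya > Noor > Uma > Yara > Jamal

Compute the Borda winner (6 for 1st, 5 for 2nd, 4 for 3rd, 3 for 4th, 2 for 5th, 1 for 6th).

Yara

Noor: 4×4 + 4×6 + 5×1 + 1×4 = 49
Jamal: 4×6 + 4×3 + 5×3 + 1×1 = 52
Uma: 4×2 + 4×4 + 5×6 + 1×3 = 57
Priya: 4×1 + 4×1 + 5×4 + 1×5 = 33
Yara: 4×3 + 4×5 + 5×5 + 1×2 = 59
Dev: 4×5 + 4×2 + 5×2 + 1×6 = 44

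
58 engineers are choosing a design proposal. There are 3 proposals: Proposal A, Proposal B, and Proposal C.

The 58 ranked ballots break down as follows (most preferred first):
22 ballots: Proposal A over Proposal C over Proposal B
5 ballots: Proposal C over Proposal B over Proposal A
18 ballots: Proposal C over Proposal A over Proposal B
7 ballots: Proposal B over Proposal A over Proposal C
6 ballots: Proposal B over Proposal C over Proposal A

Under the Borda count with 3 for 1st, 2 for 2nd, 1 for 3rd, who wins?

Proposal C

Proposal A: 22×3 + 5×1 + 18×2 + 7×2 + 6×1 = 127
Proposal B: 22×1 + 5×2 + 18×1 + 7×3 + 6×3 = 89
Proposal C: 22×2 + 5×3 + 18×3 + 7×1 + 6×2 = 132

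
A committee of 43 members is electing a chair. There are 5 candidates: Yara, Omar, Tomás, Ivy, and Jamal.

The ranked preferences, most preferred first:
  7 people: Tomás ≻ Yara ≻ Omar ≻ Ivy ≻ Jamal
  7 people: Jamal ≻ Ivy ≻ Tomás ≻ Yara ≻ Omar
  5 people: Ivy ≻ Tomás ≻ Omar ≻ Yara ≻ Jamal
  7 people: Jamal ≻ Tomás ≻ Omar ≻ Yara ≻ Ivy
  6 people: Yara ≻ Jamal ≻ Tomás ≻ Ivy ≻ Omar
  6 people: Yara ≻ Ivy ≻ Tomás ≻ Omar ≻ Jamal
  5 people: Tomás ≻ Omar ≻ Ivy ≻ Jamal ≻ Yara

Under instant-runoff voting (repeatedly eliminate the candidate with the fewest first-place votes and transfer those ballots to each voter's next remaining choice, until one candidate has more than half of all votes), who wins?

Tomás

Round 1: Yara 12, Omar 0, Tomás 12, Ivy 5, Jamal 14. Omar eliminated.
Round 2: Yara 12, Tomás 12, Ivy 5, Jamal 14. Ivy eliminated.
Round 3: Yara 12, Tomás 17, Jamal 14. Yara eliminated.
Round 4: Tomás 23, Jamal 20. Tomás has a majority (≥22).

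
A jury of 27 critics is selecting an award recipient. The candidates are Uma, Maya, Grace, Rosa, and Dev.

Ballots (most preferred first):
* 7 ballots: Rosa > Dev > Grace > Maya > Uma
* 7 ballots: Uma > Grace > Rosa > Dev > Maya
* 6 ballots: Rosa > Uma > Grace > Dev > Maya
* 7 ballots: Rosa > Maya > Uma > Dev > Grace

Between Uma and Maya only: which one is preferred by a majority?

Maya

Uma is ranked above Maya on 13 ballots; Maya above Uma on 14.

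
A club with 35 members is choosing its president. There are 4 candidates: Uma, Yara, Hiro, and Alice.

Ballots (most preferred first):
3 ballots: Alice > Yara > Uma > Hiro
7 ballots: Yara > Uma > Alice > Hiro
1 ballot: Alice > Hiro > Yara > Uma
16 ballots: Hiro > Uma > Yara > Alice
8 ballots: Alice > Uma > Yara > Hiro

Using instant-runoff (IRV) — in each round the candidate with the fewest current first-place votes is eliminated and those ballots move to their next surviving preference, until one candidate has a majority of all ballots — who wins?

Round 1: Uma 0, Yara 7, Hiro 16, Alice 12. Uma eliminated.
Round 2: Yara 7, Hiro 16, Alice 12. Yara eliminated.
Round 3: Hiro 16, Alice 19. Alice has a majority (≥18).

Alice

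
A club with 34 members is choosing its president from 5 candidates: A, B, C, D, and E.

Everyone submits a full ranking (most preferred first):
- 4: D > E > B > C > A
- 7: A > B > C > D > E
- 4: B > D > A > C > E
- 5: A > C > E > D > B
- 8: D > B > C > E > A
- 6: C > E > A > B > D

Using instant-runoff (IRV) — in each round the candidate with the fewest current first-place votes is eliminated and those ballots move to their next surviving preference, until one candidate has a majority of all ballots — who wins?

Round 1: A 12, B 4, C 6, D 12, E 0. E eliminated.
Round 2: A 12, B 4, C 6, D 12. B eliminated.
Round 3: A 12, C 6, D 16. C eliminated.
Round 4: A 18, D 16. A has a majority (≥18).

A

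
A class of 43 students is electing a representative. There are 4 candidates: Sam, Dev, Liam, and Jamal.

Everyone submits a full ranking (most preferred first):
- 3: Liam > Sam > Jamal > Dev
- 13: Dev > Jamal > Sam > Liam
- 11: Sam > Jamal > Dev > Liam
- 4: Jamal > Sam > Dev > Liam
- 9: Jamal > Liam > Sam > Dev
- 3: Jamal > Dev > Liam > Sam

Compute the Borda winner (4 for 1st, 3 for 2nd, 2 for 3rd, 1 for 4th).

Jamal

Sam: 3×3 + 13×2 + 11×4 + 4×3 + 9×2 + 3×1 = 112
Dev: 3×1 + 13×4 + 11×2 + 4×2 + 9×1 + 3×3 = 103
Liam: 3×4 + 13×1 + 11×1 + 4×1 + 9×3 + 3×2 = 73
Jamal: 3×2 + 13×3 + 11×3 + 4×4 + 9×4 + 3×4 = 142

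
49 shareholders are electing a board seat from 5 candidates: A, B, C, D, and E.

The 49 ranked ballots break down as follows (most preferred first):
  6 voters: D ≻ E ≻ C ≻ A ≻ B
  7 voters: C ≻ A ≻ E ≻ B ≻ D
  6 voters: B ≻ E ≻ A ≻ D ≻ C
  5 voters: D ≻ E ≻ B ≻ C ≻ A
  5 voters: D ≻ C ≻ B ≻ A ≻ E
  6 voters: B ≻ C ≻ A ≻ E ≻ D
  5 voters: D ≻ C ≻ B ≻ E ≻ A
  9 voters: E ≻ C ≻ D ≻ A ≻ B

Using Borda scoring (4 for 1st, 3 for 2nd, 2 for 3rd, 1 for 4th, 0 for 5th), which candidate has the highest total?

C

A: 6×1 + 7×3 + 6×2 + 5×0 + 5×1 + 6×2 + 5×0 + 9×1 = 65
B: 6×0 + 7×1 + 6×4 + 5×2 + 5×2 + 6×4 + 5×2 + 9×0 = 85
C: 6×2 + 7×4 + 6×0 + 5×1 + 5×3 + 6×3 + 5×3 + 9×3 = 120
D: 6×4 + 7×0 + 6×1 + 5×4 + 5×4 + 6×0 + 5×4 + 9×2 = 108
E: 6×3 + 7×2 + 6×3 + 5×3 + 5×0 + 6×1 + 5×1 + 9×4 = 112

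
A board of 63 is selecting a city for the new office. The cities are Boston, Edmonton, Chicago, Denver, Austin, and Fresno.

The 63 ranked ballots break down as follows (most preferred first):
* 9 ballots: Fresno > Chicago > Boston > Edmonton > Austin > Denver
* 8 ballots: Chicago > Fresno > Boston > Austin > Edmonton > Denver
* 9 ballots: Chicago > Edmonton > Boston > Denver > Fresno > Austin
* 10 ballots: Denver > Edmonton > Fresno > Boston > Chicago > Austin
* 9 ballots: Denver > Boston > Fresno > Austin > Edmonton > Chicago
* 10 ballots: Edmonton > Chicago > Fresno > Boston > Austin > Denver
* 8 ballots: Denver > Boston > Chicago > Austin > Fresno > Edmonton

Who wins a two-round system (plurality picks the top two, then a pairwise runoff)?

Round 1 first-place votes: Boston 0, Edmonton 10, Chicago 17, Denver 27, Austin 0, Fresno 9. Denver and Chicago advance.
Runoff: Denver is ranked above Chicago on 27 ballots, Chicago above Denver on 36.

Chicago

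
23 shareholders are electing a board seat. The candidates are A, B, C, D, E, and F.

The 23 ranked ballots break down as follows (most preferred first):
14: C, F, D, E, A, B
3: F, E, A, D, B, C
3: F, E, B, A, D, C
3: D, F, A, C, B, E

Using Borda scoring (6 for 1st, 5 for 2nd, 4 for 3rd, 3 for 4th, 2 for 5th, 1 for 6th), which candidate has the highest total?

F

A: 14×2 + 3×4 + 3×3 + 3×4 = 61
B: 14×1 + 3×2 + 3×4 + 3×2 = 38
C: 14×6 + 3×1 + 3×1 + 3×3 = 99
D: 14×4 + 3×3 + 3×2 + 3×6 = 89
E: 14×3 + 3×5 + 3×5 + 3×1 = 75
F: 14×5 + 3×6 + 3×6 + 3×5 = 121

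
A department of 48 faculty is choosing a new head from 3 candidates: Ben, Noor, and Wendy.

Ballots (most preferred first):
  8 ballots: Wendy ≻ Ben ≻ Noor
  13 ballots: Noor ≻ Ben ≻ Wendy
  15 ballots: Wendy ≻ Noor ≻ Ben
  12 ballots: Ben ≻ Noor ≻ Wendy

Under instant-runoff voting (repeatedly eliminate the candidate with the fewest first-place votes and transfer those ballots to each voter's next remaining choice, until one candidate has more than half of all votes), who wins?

Round 1: Ben 12, Noor 13, Wendy 23. Ben eliminated.
Round 2: Noor 25, Wendy 23. Noor has a majority (≥25).

Noor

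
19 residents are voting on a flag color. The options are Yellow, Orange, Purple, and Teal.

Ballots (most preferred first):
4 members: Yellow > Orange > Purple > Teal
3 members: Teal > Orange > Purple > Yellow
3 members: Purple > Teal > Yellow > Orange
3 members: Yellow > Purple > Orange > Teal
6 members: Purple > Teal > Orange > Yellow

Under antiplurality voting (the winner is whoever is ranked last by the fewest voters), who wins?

Purple

Last-place votes: Yellow 9, Orange 3, Purple 0, Teal 7.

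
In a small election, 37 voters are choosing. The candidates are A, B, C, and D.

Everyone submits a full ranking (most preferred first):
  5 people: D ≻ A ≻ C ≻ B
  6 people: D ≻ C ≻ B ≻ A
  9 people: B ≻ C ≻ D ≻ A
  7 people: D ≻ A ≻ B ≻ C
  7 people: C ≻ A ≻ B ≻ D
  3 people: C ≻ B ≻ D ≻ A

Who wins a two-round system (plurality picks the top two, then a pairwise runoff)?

C

Round 1 first-place votes: A 0, B 9, C 10, D 18. D and C advance.
Runoff: D is ranked above C on 18 ballots, C above D on 19.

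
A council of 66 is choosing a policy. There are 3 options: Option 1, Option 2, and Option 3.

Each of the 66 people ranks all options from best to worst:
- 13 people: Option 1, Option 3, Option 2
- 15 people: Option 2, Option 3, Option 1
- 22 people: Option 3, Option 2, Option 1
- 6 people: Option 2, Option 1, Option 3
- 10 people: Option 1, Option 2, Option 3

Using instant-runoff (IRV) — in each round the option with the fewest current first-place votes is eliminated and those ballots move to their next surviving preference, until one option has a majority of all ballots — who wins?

Option 3

Round 1: Option 1 23, Option 2 21, Option 3 22. Option 2 eliminated.
Round 2: Option 1 29, Option 3 37. Option 3 has a majority (≥34).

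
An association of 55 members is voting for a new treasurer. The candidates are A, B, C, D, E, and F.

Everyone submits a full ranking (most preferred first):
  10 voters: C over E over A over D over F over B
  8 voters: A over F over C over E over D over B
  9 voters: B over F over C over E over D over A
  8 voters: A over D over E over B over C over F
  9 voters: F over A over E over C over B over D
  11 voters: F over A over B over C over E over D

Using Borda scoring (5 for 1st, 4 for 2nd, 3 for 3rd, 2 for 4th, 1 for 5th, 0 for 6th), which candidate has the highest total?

A: 10×3 + 8×5 + 9×0 + 8×5 + 9×4 + 11×4 = 190
B: 10×0 + 8×0 + 9×5 + 8×2 + 9×1 + 11×3 = 103
C: 10×5 + 8×3 + 9×3 + 8×1 + 9×2 + 11×2 = 149
D: 10×2 + 8×1 + 9×1 + 8×4 + 9×0 + 11×0 = 69
E: 10×4 + 8×2 + 9×2 + 8×3 + 9×3 + 11×1 = 136
F: 10×1 + 8×4 + 9×4 + 8×0 + 9×5 + 11×5 = 178

A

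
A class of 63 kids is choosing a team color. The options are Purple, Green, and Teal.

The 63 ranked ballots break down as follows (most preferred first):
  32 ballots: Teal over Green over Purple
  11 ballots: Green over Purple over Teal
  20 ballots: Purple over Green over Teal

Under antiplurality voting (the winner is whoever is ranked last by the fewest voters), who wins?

Green

Last-place votes: Purple 32, Green 0, Teal 31.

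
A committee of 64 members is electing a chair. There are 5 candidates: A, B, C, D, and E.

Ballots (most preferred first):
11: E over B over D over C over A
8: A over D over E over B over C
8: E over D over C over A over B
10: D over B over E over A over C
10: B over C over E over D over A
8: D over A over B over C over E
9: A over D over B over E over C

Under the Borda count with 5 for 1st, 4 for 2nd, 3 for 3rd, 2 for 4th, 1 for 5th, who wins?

A: 11×1 + 8×5 + 8×2 + 10×2 + 10×1 + 8×4 + 9×5 = 174
B: 11×4 + 8×2 + 8×1 + 10×4 + 10×5 + 8×3 + 9×3 = 209
C: 11×2 + 8×1 + 8×3 + 10×1 + 10×4 + 8×2 + 9×1 = 129
D: 11×3 + 8×4 + 8×4 + 10×5 + 10×2 + 8×5 + 9×4 = 243
E: 11×5 + 8×3 + 8×5 + 10×3 + 10×3 + 8×1 + 9×2 = 205

D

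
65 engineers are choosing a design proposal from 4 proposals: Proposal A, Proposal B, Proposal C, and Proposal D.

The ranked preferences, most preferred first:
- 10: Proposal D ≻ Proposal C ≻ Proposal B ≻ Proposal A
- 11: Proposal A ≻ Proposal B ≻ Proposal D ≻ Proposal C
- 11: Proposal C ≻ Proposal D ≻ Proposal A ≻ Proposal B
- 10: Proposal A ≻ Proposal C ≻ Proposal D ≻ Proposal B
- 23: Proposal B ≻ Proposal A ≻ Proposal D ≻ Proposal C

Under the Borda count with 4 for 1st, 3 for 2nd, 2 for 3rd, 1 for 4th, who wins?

Proposal A

Proposal A: 10×1 + 11×4 + 11×2 + 10×4 + 23×3 = 185
Proposal B: 10×2 + 11×3 + 11×1 + 10×1 + 23×4 = 166
Proposal C: 10×3 + 11×1 + 11×4 + 10×3 + 23×1 = 138
Proposal D: 10×4 + 11×2 + 11×3 + 10×2 + 23×2 = 161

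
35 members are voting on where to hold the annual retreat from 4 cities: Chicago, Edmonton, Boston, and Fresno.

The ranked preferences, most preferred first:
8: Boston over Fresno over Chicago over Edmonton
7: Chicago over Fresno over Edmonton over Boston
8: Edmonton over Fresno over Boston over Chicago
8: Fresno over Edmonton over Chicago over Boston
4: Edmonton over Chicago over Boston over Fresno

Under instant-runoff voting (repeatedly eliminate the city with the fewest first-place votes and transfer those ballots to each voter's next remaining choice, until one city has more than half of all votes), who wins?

Round 1: Chicago 7, Edmonton 12, Boston 8, Fresno 8. Chicago eliminated.
Round 2: Edmonton 12, Boston 8, Fresno 15. Boston eliminated.
Round 3: Edmonton 12, Fresno 23. Fresno has a majority (≥18).

Fresno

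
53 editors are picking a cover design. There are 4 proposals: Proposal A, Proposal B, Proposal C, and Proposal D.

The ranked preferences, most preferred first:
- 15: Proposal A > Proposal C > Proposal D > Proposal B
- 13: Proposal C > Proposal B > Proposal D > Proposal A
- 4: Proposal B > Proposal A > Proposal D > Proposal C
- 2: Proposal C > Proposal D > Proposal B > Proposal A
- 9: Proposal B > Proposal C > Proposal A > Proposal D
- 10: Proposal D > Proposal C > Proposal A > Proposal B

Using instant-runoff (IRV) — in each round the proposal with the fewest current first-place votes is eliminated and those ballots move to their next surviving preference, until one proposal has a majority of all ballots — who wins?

Round 1: Proposal A 15, Proposal B 13, Proposal C 15, Proposal D 10. Proposal D eliminated.
Round 2: Proposal A 15, Proposal B 13, Proposal C 25. Proposal B eliminated.
Round 3: Proposal A 19, Proposal C 34. Proposal C has a majority (≥27).

Proposal C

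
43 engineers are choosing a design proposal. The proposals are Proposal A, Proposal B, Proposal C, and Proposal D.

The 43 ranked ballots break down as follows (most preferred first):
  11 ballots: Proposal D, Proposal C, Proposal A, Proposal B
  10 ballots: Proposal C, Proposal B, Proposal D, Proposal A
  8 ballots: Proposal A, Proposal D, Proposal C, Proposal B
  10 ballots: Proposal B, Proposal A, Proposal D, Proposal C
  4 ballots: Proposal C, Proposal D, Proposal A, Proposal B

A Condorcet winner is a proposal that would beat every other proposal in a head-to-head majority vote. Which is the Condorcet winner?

Proposal D

Proposal D vs Proposal A: 25–18
Proposal D vs Proposal B: 23–20
Proposal D vs Proposal C: 29–14
Proposal D beats every other proposal.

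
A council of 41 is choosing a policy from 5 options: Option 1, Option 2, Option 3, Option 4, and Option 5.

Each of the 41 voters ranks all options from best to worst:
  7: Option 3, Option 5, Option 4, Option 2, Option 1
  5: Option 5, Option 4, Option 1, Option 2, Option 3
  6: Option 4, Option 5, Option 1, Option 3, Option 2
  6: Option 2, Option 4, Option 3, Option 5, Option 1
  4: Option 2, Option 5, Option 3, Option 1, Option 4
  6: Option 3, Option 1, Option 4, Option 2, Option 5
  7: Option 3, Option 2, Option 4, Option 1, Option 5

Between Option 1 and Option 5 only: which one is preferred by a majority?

Option 5

Option 1 is ranked above Option 5 on 13 ballots; Option 5 above Option 1 on 28.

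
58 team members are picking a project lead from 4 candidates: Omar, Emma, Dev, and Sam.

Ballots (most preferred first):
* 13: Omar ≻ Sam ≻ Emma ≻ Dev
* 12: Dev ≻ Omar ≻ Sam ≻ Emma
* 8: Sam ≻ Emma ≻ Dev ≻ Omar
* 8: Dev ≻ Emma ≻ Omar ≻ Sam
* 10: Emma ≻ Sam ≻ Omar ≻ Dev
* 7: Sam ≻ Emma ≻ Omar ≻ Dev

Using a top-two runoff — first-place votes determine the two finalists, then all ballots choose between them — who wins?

Sam

Round 1 first-place votes: Omar 13, Emma 10, Dev 20, Sam 15. Dev and Sam advance.
Runoff: Dev is ranked above Sam on 20 ballots, Sam above Dev on 38.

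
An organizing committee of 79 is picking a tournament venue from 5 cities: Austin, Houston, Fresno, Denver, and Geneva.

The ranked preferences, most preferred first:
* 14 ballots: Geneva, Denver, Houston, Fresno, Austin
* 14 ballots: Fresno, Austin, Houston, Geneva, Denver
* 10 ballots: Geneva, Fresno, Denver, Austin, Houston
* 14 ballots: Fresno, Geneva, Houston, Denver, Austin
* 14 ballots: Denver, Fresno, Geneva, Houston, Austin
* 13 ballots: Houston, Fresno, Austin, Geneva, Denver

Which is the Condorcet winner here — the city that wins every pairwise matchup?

Fresno vs Austin: 79–0
Fresno vs Houston: 52–27
Fresno vs Denver: 51–28
Fresno vs Geneva: 55–24
Fresno beats every other city.

Fresno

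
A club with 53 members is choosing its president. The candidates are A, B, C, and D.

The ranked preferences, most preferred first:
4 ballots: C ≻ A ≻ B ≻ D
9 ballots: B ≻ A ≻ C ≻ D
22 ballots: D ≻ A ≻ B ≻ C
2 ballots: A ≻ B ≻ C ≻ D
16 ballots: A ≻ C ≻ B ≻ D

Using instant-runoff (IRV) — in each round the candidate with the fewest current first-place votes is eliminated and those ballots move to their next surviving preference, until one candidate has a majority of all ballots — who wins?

A

Round 1: A 18, B 9, C 4, D 22. C eliminated.
Round 2: A 22, B 9, D 22. B eliminated.
Round 3: A 31, D 22. A has a majority (≥27).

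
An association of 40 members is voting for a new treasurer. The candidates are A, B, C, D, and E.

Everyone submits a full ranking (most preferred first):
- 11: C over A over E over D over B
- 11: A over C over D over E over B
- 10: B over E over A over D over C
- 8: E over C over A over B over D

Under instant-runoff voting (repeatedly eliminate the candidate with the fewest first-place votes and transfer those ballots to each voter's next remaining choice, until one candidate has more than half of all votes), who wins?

A

Round 1: A 11, B 10, C 11, D 0, E 8. D eliminated.
Round 2: A 11, B 10, C 11, E 8. E eliminated.
Round 3: A 11, B 10, C 19. B eliminated.
Round 4: A 21, C 19. A has a majority (≥21).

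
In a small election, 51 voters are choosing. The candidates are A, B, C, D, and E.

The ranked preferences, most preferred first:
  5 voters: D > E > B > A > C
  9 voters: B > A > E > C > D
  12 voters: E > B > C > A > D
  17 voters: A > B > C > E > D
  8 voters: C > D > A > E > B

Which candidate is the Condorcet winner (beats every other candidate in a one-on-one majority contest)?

B vs A: 26–25
B vs C: 43–8
B vs D: 38–13
B vs E: 26–25
B beats every other candidate.

B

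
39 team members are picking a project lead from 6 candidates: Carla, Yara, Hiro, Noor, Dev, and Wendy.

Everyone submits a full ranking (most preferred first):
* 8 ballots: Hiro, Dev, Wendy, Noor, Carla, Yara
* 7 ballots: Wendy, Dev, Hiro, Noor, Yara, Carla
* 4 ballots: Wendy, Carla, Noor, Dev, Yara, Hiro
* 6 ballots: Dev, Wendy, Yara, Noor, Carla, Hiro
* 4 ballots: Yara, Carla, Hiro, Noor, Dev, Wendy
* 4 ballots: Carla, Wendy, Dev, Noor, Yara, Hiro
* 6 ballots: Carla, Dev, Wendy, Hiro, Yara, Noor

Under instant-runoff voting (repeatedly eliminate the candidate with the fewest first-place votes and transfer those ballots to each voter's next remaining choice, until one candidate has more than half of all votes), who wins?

Round 1: Carla 10, Yara 4, Hiro 8, Noor 0, Dev 6, Wendy 11. Noor eliminated.
Round 2: Carla 10, Yara 4, Hiro 8, Dev 6, Wendy 11. Yara eliminated.
Round 3: Carla 14, Hiro 8, Dev 6, Wendy 11. Dev eliminated.
Round 4: Carla 14, Hiro 8, Wendy 17. Hiro eliminated.
Round 5: Carla 14, Wendy 25. Wendy has a majority (≥20).

Wendy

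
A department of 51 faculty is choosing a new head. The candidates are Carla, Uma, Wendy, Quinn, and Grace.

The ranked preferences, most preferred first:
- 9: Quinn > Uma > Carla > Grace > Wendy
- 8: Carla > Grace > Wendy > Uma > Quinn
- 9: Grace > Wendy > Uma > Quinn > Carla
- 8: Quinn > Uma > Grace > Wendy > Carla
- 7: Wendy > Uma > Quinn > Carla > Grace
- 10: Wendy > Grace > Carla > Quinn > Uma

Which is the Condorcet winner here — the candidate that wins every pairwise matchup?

Grace vs Carla: 27–24
Grace vs Uma: 27–24
Grace vs Wendy: 34–17
Grace vs Quinn: 27–24
Grace beats every other candidate.

Grace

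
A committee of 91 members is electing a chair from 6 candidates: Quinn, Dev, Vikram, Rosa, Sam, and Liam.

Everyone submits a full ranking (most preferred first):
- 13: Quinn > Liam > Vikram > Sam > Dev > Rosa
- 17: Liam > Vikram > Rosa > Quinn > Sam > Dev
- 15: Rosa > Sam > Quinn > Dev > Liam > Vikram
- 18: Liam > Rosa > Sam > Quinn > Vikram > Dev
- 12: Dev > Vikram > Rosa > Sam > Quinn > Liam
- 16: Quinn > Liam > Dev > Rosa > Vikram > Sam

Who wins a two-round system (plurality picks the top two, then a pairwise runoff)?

Round 1 first-place votes: Quinn 29, Dev 12, Vikram 0, Rosa 15, Sam 0, Liam 35. Liam and Quinn advance.
Runoff: Liam is ranked above Quinn on 35 ballots, Quinn above Liam on 56.

Quinn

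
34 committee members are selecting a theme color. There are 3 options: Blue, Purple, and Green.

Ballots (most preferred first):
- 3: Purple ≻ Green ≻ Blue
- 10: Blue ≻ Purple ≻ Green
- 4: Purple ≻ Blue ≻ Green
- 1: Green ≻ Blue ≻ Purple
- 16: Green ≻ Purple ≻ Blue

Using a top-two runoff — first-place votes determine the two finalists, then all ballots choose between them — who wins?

Green

Round 1 first-place votes: Blue 10, Purple 7, Green 17. Green and Blue advance.
Runoff: Green is ranked above Blue on 20 ballots, Blue above Green on 14.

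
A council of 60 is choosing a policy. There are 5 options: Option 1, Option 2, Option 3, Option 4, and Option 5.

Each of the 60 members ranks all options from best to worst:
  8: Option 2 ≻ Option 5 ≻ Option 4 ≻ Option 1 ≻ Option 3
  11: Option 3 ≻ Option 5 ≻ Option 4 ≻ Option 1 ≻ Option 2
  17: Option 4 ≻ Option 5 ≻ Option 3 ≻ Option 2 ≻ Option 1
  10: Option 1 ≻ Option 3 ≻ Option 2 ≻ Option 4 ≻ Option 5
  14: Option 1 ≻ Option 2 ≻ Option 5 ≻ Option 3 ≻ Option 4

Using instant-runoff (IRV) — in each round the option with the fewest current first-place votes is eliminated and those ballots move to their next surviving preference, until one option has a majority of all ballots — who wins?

Option 4

Round 1: Option 1 24, Option 2 8, Option 3 11, Option 4 17, Option 5 0. Option 5 eliminated.
Round 2: Option 1 24, Option 2 8, Option 3 11, Option 4 17. Option 2 eliminated.
Round 3: Option 1 24, Option 3 11, Option 4 25. Option 3 eliminated.
Round 4: Option 1 24, Option 4 36. Option 4 has a majority (≥31).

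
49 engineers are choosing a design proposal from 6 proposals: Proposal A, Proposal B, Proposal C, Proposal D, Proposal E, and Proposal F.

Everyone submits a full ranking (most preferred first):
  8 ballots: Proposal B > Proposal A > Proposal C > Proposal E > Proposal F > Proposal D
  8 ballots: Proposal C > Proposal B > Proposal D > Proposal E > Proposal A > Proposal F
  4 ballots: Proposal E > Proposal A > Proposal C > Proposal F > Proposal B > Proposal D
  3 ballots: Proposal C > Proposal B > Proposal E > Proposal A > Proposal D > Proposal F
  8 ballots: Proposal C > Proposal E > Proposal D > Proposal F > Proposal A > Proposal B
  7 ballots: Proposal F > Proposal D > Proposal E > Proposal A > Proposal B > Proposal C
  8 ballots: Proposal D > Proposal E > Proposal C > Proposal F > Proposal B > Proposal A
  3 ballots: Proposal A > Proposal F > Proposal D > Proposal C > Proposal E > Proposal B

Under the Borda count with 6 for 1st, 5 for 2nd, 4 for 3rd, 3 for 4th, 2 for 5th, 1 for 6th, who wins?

Proposal A: 8×5 + 8×2 + 4×5 + 3×3 + 8×2 + 7×3 + 8×1 + 3×6 = 148
Proposal B: 8×6 + 8×5 + 4×2 + 3×5 + 8×1 + 7×2 + 8×2 + 3×1 = 152
Proposal C: 8×4 + 8×6 + 4×4 + 3×6 + 8×6 + 7×1 + 8×4 + 3×3 = 210
Proposal D: 8×1 + 8×4 + 4×1 + 3×2 + 8×4 + 7×5 + 8×6 + 3×4 = 177
Proposal E: 8×3 + 8×3 + 4×6 + 3×4 + 8×5 + 7×4 + 8×5 + 3×2 = 198
Proposal F: 8×2 + 8×1 + 4×3 + 3×1 + 8×3 + 7×6 + 8×3 + 3×5 = 144

Proposal C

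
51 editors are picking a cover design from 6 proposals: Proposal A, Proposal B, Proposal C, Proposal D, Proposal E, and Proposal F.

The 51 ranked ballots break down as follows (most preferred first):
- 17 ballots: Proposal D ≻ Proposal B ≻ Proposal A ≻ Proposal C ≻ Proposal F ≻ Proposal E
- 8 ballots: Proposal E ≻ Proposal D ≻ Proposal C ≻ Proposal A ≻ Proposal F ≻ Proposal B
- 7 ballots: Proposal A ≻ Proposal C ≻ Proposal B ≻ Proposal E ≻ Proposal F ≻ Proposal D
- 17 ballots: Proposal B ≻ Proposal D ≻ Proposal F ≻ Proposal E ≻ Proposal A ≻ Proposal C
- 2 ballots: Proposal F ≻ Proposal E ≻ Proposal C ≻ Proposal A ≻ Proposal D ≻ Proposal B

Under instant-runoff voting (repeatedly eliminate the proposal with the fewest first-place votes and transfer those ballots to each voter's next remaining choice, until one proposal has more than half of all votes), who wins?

Round 1: Proposal A 7, Proposal B 17, Proposal C 0, Proposal D 17, Proposal E 8, Proposal F 2. Proposal C eliminated.
Round 2: Proposal A 7, Proposal B 17, Proposal D 17, Proposal E 8, Proposal F 2. Proposal F eliminated.
Round 3: Proposal A 7, Proposal B 17, Proposal D 17, Proposal E 10. Proposal A eliminated.
Round 4: Proposal B 24, Proposal D 17, Proposal E 10. Proposal E eliminated.
Round 5: Proposal B 24, Proposal D 27. Proposal D has a majority (≥26).

Proposal D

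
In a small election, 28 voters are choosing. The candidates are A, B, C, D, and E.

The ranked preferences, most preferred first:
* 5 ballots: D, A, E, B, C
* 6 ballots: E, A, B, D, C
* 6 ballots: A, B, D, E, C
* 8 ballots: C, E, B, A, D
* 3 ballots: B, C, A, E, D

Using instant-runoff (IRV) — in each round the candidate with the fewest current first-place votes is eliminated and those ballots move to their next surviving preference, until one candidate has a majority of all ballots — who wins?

A

Round 1: A 6, B 3, C 8, D 5, E 6. B eliminated.
Round 2: A 6, C 11, D 5, E 6. D eliminated.
Round 3: A 11, C 11, E 6. E eliminated.
Round 4: A 17, C 11. A has a majority (≥15).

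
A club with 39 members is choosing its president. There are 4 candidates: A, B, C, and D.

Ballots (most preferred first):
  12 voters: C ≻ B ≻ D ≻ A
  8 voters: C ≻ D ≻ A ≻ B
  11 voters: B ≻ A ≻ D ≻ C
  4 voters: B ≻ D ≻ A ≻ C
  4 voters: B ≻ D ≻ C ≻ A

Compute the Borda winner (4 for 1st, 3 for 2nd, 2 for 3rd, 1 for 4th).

A: 12×1 + 8×2 + 11×3 + 4×2 + 4×1 = 73
B: 12×3 + 8×1 + 11×4 + 4×4 + 4×4 = 120
C: 12×4 + 8×4 + 11×1 + 4×1 + 4×2 = 103
D: 12×2 + 8×3 + 11×2 + 4×3 + 4×3 = 94

B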